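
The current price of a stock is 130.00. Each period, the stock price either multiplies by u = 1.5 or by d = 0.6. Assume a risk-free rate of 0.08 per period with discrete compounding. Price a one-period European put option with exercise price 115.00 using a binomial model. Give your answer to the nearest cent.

Risk-neutral probability p = (1 + 0.08 − 0.6)/(1.5 − 0.6) = 0.4800/0.9000 = 0.5333
Terminal stock prices: S_u = 195, S_d = 78
Terminal payoffs (K − S): max(-80, 0) = 0, max(37, 0) = 37
Node 0 (S = 130): V_0 = 1/1.08·[0.5333·0.0000 + 0.4667·37.0000] = 15.9877

15.99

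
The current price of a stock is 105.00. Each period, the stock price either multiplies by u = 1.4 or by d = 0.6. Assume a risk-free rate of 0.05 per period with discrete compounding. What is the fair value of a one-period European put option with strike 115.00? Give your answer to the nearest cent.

Risk-neutral probability p = (1 + 0.05 − 0.6)/(1.4 − 0.6) = 0.4500/0.8000 = 0.5625
Terminal stock prices: S_u = 147, S_d = 63
Terminal payoffs (K − S): max(-32, 0) = 0, max(52, 0) = 52
Node 0 (S = 105): V_0 = 1/1.05·[0.5625·0.0000 + 0.4375·52.0000] = 21.6667

21.67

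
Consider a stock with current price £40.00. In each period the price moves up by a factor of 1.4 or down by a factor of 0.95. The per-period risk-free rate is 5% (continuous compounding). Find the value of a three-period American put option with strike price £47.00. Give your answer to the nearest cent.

£7.00

Risk-neutral probability p = (e^0.05 − 0.95)/(1.4 − 0.95) = 0.1013/0.4500 = 0.2250
Terminal stock prices: S_uuu = 109.8, S_uud = 74.48, S_udd = 50.54, S_ddd = 34.29
Terminal payoffs (K − S): max(-62.76, 0) = 0, max(-27.48, 0) = 0, max(-3.54, 0) = 0, max(12.71, 0) = 12.71
Node uu (S = 78.4): continuation = e^(−0.05)·[0.2250·0.0000 + 0.7750·0.0000] = 0.0000; exercise value = 0.0000 ≤ continuation, so V_uu = 0.0000
Node ud (S = 53.2): continuation = e^(−0.05)·[0.2250·0.0000 + 0.7750·0.0000] = 0.0000; exercise value = 0.0000 ≤ continuation, so V_ud = 0.0000
Node dd (S = 36.1): continuation = e^(−0.05)·[0.2250·0.0000 + 0.7750·12.7050] = 9.3656; exercise value = 10.9000 > continuation, so V_dd = 10.9000 (exercise)
Node u (S = 56): continuation = e^(−0.05)·[0.2250·0.0000 + 0.7750·0.0000] = 0.0000; exercise value = 0.0000 ≤ continuation, so V_u = 0.0000
Node d (S = 38): continuation = e^(−0.05)·[0.2250·0.0000 + 0.7750·10.9000] = 8.0350; exercise value = 9.0000 > continuation, so V_d = 9.0000 (exercise)
Node 0 (S = 40): continuation = e^(−0.05)·[0.2250·0.0000 + 0.7750·9.0000] = 6.6344; exercise value = 7.0000 > continuation, so V_0 = 7.0000 (exercise)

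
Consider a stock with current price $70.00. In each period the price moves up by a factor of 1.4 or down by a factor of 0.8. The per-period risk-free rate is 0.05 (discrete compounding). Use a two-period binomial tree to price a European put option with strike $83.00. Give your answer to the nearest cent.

Risk-neutral probability p = (1 + 0.05 − 0.8)/(1.4 − 0.8) = 0.2500/0.6000 = 0.4167
Terminal stock prices: S_uu = 137.2, S_ud = 78.4, S_dd = 44.8
Terminal payoffs (K − S): max(-54.2, 0) = 0, max(4.6, 0) = 4.6, max(38.2, 0) = 38.2
Node u (S = 98): V_u = 1/1.05·[0.4167·0.0000 + 0.5833·4.6000] = 2.5556
Node d (S = 56): V_d = 1/1.05·[0.4167·4.6000 + 0.5833·38.2000] = 23.0476
Node 0 (S = 70): V_0 = 1/1.05·[0.4167·2.5556 + 0.5833·23.0476] = 13.8183

$13.82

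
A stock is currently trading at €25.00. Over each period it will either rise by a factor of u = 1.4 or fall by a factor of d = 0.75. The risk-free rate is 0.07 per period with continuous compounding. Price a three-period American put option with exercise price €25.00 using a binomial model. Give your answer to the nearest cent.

Risk-neutral probability p = (e^0.07 − 0.75)/(1.4 − 0.75) = 0.3225/0.6500 = 0.4962
Terminal stock prices: S_uuu = 68.6, S_uud = 36.75, S_udd = 19.69, S_ddd = 10.55
Terminal payoffs (K − S): max(-43.6, 0) = 0, max(-11.75, 0) = 0, max(5.312, 0) = 5.312, max(14.45, 0) = 14.45
Node uu (S = 49): continuation = e^(−0.07)·[0.4962·0.0000 + 0.5038·0.0000] = 0.0000; exercise value = 0.0000 ≤ continuation, so V_uu = 0.0000
Node ud (S = 26.25): continuation = e^(−0.07)·[0.4962·0.0000 + 0.5038·5.3125] = 2.4957; exercise value = 0.0000 ≤ continuation, so V_ud = 2.4957
Node dd (S = 14.06): continuation = e^(−0.07)·[0.4962·5.3125 + 0.5038·14.4531] = 9.2473; exercise value = 10.9375 > continuation, so V_dd = 10.9375 (exercise)
Node u (S = 35): continuation = e^(−0.07)·[0.4962·0.0000 + 0.5038·2.4957] = 1.1724; exercise value = 0.0000 ≤ continuation, so V_u = 1.1724
Node d (S = 18.75): continuation = e^(−0.07)·[0.4962·2.4957 + 0.5038·10.9375] = 6.2927; exercise value = 6.2500 ≤ continuation, so V_d = 6.2927
Node 0 (S = 25): continuation = e^(−0.07)·[0.4962·1.1724 + 0.5038·6.2927] = 3.4985; exercise value = 0.0000 ≤ continuation, so V_0 = 3.4985

€3.50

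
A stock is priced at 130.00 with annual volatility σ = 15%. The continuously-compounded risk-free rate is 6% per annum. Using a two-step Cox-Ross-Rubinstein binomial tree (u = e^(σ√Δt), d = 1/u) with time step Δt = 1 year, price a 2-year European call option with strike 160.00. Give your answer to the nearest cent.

CRR parameters: u = e^(σ√Δt) = e^(0.15·√1) = 1.1618, d = 1/u = 0.8607
Per-period rate: rΔt = 0.06·1 = 0.06, so R = e^0.06 = 1.0618
Risk-neutral probability p = (e^0.06 − 0.8607)/(1.1618 − 0.8607) = 0.2011/0.3011 = 0.6679
Terminal stock prices: S_uu = 175.5, S_ud = 130, S_dd = 96.31
Terminal payoffs (S − K): max(15.48, 0) = 15.48, max(-30, 0) = 0, max(-63.69, 0) = 0
Node u (S = 151): V_u = e^(−0.06)·[0.6679·15.4816 + 0.3321·0.0000] = 9.7383
Node d (S = 111.9): V_d = e^(−0.06)·[0.6679·0.0000 + 0.3321·0.0000] = 0.0000
Node 0 (S = 130): V_0 = e^(−0.06)·[0.6679·9.7383 + 0.3321·0.0000] = 6.1256

6.13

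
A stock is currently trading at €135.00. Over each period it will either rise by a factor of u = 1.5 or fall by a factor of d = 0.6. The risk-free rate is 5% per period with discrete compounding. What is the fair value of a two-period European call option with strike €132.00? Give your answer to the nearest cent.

€38.95

Risk-neutral probability p = (1 + 0.05 − 0.6)/(1.5 − 0.6) = 0.4500/0.9000 = 0.5000
Terminal stock prices: S_uu = 303.8, S_ud = 121.5, S_dd = 48.6
Terminal payoffs (S − K): max(171.8, 0) = 171.8, max(-10.5, 0) = 0, max(-83.4, 0) = 0
Node u (S = 202.5): V_u = 1/1.05·[0.5000·171.7500 + 0.5000·0.0000] = 81.7857
Node d (S = 81): V_d = 1/1.05·[0.5000·0.0000 + 0.5000·0.0000] = 0.0000
Node 0 (S = 135): V_0 = 1/1.05·[0.5000·81.7857 + 0.5000·0.0000] = 38.9456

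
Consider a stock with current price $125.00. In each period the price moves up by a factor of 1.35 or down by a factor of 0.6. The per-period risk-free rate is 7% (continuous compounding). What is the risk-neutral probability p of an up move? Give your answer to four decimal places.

p = 0.6300

Risk-neutral probability p = (e^0.07 − 0.6)/(1.35 − 0.6) = 0.4725/0.7500 = 0.6300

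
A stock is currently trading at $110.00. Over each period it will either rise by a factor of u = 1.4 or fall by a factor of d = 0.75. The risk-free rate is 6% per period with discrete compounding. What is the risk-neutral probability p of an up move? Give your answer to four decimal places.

p = 0.4769

Risk-neutral probability p = (1 + 0.06 − 0.75)/(1.4 − 0.75) = 0.3100/0.6500 = 0.4769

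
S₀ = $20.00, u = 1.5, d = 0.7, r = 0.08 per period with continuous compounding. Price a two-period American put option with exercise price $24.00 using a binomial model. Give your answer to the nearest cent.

Risk-neutral probability p = (e^0.08 − 0.7)/(1.5 − 0.7) = 0.3833/0.8000 = 0.4791
Terminal stock prices: S_uu = 45, S_ud = 21, S_dd = 9.8
Terminal payoffs (K − S): max(-21, 0) = 0, max(3, 0) = 3, max(14.2, 0) = 14.2
Node u (S = 30): continuation = e^(−0.08)·[0.4791·0.0000 + 0.5209·3.0000] = 1.4425; exercise value = 0.0000 ≤ continuation, so V_u = 1.4425
Node d (S = 14): continuation = e^(−0.08)·[0.4791·3.0000 + 0.5209·14.2000] = 8.1548; exercise value = 10.0000 > continuation, so V_d = 10.0000 (exercise)
Node 0 (S = 20): continuation = e^(−0.08)·[0.4791·1.4425 + 0.5209·10.0000] = 5.4464; exercise value = 4.0000 ≤ continuation, so V_0 = 5.4464

$5.45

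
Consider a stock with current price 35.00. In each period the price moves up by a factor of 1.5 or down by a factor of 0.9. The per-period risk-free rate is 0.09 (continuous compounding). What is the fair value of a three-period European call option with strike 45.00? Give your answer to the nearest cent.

Risk-neutral probability p = (e^0.09 − 0.9)/(1.5 − 0.9) = 0.1942/0.6000 = 0.3236
Terminal stock prices: S_uuu = 118.1, S_uud = 70.88, S_udd = 42.53, S_ddd = 25.52
Terminal payoffs (S − K): max(73.12, 0) = 73.12, max(25.88, 0) = 25.88, max(-2.475, 0) = 0, max(-19.48, 0) = 0
Node uu (S = 78.75): V_uu = e^(−0.09)·[0.3236·73.1250 + 0.6764·25.8750] = 37.6231
Node ud (S = 47.25): V_ud = e^(−0.09)·[0.3236·25.8750 + 0.6764·0.0000] = 7.6530
Node dd (S = 28.35): V_dd = e^(−0.09)·[0.3236·0.0000 + 0.6764·0.0000] = 0.0000
Node u (S = 52.5): V_u = e^(−0.09)·[0.3236·37.6231 + 0.6764·7.6530] = 15.8586
Node d (S = 31.5): V_d = e^(−0.09)·[0.3236·7.6530 + 0.6764·0.0000] = 2.2635
Node 0 (S = 35): V_0 = e^(−0.09)·[0.3236·15.8586 + 0.6764·2.2635] = 6.0897

6.09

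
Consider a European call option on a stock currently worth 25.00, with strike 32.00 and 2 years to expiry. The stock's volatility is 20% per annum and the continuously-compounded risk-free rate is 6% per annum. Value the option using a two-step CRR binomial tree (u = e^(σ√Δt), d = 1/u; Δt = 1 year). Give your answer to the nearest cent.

1.71

CRR parameters: u = e^(σ√Δt) = e^(0.2·√1) = 1.2214, d = 1/u = 0.8187
Per-period rate: rΔt = 0.06·1 = 0.06, so R = e^0.06 = 1.0618
Risk-neutral probability p = (e^0.06 − 0.8187)/(1.2214 − 0.8187) = 0.2431/0.4027 = 0.6037
Terminal stock prices: S_uu = 37.3, S_ud = 25, S_dd = 16.76
Terminal payoffs (S − K): max(5.296, 0) = 5.296, max(-7, 0) = 0, max(-15.24, 0) = 0
Node u (S = 30.54): V_u = e^(−0.06)·[0.6037·5.2956 + 0.3963·0.0000] = 3.0109
Node d (S = 20.47): V_d = e^(−0.06)·[0.6037·0.0000 + 0.3963·0.0000] = 0.0000
Node 0 (S = 25): V_0 = e^(−0.06)·[0.6037·3.0109 + 0.3963·0.0000] = 1.7119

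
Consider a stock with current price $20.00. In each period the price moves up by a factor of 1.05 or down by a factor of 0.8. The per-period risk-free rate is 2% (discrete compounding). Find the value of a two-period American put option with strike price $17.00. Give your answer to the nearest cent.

Risk-neutral probability p = (1 + 0.02 − 0.8)/(1.05 − 0.8) = 0.2200/0.2500 = 0.8800
Terminal stock prices: S_uu = 22.05, S_ud = 16.8, S_dd = 12.8
Terminal payoffs (K − S): max(-5.05, 0) = 0, max(0.2, 0) = 0.2, max(4.2, 0) = 4.2
Node u (S = 21): continuation = 1/1.02·[0.8800·0.0000 + 0.1200·0.2000] = 0.0235; exercise value = 0.0000 ≤ continuation, so V_u = 0.0235
Node d (S = 16): continuation = 1/1.02·[0.8800·0.2000 + 0.1200·4.2000] = 0.6667; exercise value = 1.0000 > continuation, so V_d = 1.0000 (exercise)
Node 0 (S = 20): continuation = 1/1.02·[0.8800·0.0235 + 0.1200·1.0000] = 0.1379; exercise value = 0.0000 ≤ continuation, so V_0 = 0.1379

$0.14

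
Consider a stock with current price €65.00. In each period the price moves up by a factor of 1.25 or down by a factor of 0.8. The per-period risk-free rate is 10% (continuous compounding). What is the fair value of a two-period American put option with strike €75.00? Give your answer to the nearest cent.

Risk-neutral probability p = (e^0.1 − 0.8)/(1.25 − 0.8) = 0.3052/0.4500 = 0.6782
Terminal stock prices: S_uu = 101.6, S_ud = 65, S_dd = 41.6
Terminal payoffs (K − S): max(-26.56, 0) = 0, max(10, 0) = 10, max(33.4, 0) = 33.4
Node u (S = 81.25): continuation = e^(−0.1)·[0.6782·0.0000 + 0.3218·10.0000] = 2.9122; exercise value = 0.0000 ≤ continuation, so V_u = 2.9122
Node d (S = 52): continuation = e^(−0.1)·[0.6782·10.0000 + 0.3218·33.4000] = 15.8628; exercise value = 23.0000 > continuation, so V_d = 23.0000 (exercise)
Node 0 (S = 65): continuation = e^(−0.1)·[0.6782·2.9122 + 0.3218·23.0000] = 8.4849; exercise value = 10.0000 > continuation, so V_0 = 10.0000 (exercise)

€10.00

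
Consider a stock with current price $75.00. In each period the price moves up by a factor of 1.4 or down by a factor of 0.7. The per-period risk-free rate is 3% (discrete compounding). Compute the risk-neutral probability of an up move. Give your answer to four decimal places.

p = 0.4714

Risk-neutral probability p = (1 + 0.03 − 0.7)/(1.4 − 0.7) = 0.3300/0.7000 = 0.4714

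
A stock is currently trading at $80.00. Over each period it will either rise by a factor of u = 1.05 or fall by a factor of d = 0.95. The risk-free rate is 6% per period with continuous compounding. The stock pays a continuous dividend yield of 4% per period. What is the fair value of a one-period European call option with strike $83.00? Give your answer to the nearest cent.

Per-period risk-free factor R = e^0.06 = 1.0618; dividend-adjusted growth = e^(0.06−0.04) = 1.0202.
Risk-neutral probability p = (1.0202 − 0.95)/(1.05 − 0.95) = 0.0702/0.1000 = 0.7020
Terminal stock prices: S_u = 84, S_d = 76
Terminal payoffs (S − K): max(1, 0) = 1, max(-7, 0) = 0
Node 0 (S = 80): V_0 = e^(−0.06)·[0.7020·1.0000 + 0.2980·0.0000] = 0.6611

$0.66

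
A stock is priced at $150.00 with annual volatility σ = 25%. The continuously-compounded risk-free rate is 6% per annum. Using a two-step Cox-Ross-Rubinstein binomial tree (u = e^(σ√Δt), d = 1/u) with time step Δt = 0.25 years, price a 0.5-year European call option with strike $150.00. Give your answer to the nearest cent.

CRR parameters: u = e^(σ√Δt) = e^(0.25·√0.25) = 1.1331, d = 1/u = 0.8825
Per-period rate: rΔt = 0.06·0.25 = 0.015, so R = e^0.015 = 1.0151
Risk-neutral probability p = (e^0.015 − 0.8825)/(1.1331 − 0.8825) = 0.1326/0.2507 = 0.5291
Terminal stock prices: S_uu = 192.6, S_ud = 150, S_dd = 116.8
Terminal payoffs (S − K): max(42.6, 0) = 42.6, max(0, 0) = 0, max(-33.18, 0) = 0
Node u (S = 170): V_u = e^(−0.015)·[0.5291·42.6038 + 0.4709·0.0000] = 22.2055
Node d (S = 132.4): V_d = e^(−0.015)·[0.5291·0.0000 + 0.4709·0.0000] = 0.0000
Node 0 (S = 150): V_0 = e^(−0.015)·[0.5291·22.2055 + 0.4709·0.0000] = 11.5737

$11.57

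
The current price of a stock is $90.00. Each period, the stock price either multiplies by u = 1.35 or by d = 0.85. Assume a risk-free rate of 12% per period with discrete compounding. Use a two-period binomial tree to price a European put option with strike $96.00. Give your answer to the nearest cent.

Risk-neutral probability p = (1 + 0.12 − 0.85)/(1.35 − 0.85) = 0.2700/0.5000 = 0.5400
Terminal stock prices: S_uu = 164, S_ud = 103.3, S_dd = 65.02
Terminal payoffs (K − S): max(-68.03, 0) = 0, max(-7.275, 0) = 0, max(30.98, 0) = 30.98
Node u (S = 121.5): V_u = 1/1.12·[0.5400·0.0000 + 0.4600·0.0000] = 0.0000
Node d (S = 76.5): V_d = 1/1.12·[0.5400·0.0000 + 0.4600·30.9750] = 12.7219
Node 0 (S = 90): V_0 = 1/1.12·[0.5400·0.0000 + 0.4600·12.7219] = 5.2251

$5.23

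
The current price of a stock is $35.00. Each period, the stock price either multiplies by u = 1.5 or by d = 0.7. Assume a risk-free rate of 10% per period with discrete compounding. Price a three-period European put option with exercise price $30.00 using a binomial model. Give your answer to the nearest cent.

$2.89

Risk-neutral probability p = (1 + 0.1 − 0.7)/(1.5 − 0.7) = 0.4000/0.8000 = 0.5000
Terminal stock prices: S_uuu = 118.1, S_uud = 55.12, S_udd = 25.72, S_ddd = 12
Terminal payoffs (K − S): max(-88.12, 0) = 0, max(-25.12, 0) = 0, max(4.275, 0) = 4.275, max(18, 0) = 18
Node uu (S = 78.75): V_uu = 1/1.1·[0.5000·0.0000 + 0.5000·0.0000] = 0.0000
Node ud (S = 36.75): V_ud = 1/1.1·[0.5000·0.0000 + 0.5000·4.2750] = 1.9432
Node dd (S = 17.15): V_dd = 1/1.1·[0.5000·4.2750 + 0.5000·17.9950] = 10.1227
Node u (S = 52.5): V_u = 1/1.1·[0.5000·0.0000 + 0.5000·1.9432] = 0.8833
Node d (S = 24.5): V_d = 1/1.1·[0.5000·1.9432 + 0.5000·10.1227] = 5.4845
Node 0 (S = 35): V_0 = 1/1.1·[0.5000·0.8833 + 0.5000·5.4845] = 2.8944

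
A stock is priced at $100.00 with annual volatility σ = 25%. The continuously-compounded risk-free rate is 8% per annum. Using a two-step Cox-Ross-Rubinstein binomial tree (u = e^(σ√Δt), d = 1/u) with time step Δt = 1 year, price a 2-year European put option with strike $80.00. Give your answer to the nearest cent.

CRR parameters: u = e^(σ√Δt) = e^(0.25·√1) = 1.2840, d = 1/u = 0.7788
Per-period rate: rΔt = 0.08·1 = 0.08, so R = e^0.08 = 1.0833
Risk-neutral probability p = (e^0.08 − 0.7788)/(1.2840 − 0.7788) = 0.3045/0.5052 = 0.6027
Terminal stock prices: S_uu = 164.9, S_ud = 100, S_dd = 60.65
Terminal payoffs (K − S): max(-84.87, 0) = 0, max(-20, 0) = 0, max(19.35, 0) = 19.35
Node u (S = 128.4): V_u = e^(−0.08)·[0.6027·0.0000 + 0.3973·0.0000] = 0.0000
Node d (S = 77.88): V_d = e^(−0.08)·[0.6027·0.0000 + 0.3973·19.3469] = 7.0960
Node 0 (S = 100): V_0 = e^(−0.08)·[0.6027·0.0000 + 0.3973·7.0960] = 2.6027

$2.60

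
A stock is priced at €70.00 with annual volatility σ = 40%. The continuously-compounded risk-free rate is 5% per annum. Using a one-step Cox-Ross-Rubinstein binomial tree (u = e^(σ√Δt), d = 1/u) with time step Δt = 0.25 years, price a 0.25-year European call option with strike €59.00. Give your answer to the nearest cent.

€12.60

CRR parameters: u = e^(σ√Δt) = e^(0.4·√0.25) = 1.2214, d = 1/u = 0.8187
Per-period rate: rΔt = 0.05·0.25 = 0.0125, so R = e^0.0125 = 1.0126
Risk-neutral probability p = (e^0.0125 − 0.8187)/(1.2214 − 0.8187) = 0.1938/0.4027 = 0.4814
Terminal stock prices: S_u = 85.5, S_d = 57.31
Terminal payoffs (S − K): max(26.5, 0) = 26.5, max(-1.689, 0) = 0
Node 0 (S = 70): V_0 = e^(−0.0125)·[0.4814·26.4982 + 0.5186·0.0000] = 12.5979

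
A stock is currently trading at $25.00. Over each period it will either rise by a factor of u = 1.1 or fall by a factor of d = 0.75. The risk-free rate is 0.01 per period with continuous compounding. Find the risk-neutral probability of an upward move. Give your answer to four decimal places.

p = 0.7430

Risk-neutral probability p = (e^0.01 − 0.75)/(1.1 − 0.75) = 0.2601/0.3500 = 0.7430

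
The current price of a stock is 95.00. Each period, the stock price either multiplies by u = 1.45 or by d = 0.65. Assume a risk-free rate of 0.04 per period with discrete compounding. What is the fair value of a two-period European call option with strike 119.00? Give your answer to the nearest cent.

Risk-neutral probability p = (1 + 0.04 − 0.65)/(1.45 − 0.65) = 0.3900/0.8000 = 0.4875
Terminal stock prices: S_uu = 199.7, S_ud = 89.54, S_dd = 40.14
Terminal payoffs (S − K): max(80.74, 0) = 80.74, max(-29.46, 0) = 0, max(-78.86, 0) = 0
Node u (S = 137.8): V_u = 1/1.04·[0.4875·80.7375 + 0.5125·0.0000] = 37.8457
Node d (S = 61.75): V_d = 1/1.04·[0.4875·0.0000 + 0.5125·0.0000] = 0.0000
Node 0 (S = 95): V_0 = 1/1.04·[0.4875·37.8457 + 0.5125·0.0000] = 17.7402

17.74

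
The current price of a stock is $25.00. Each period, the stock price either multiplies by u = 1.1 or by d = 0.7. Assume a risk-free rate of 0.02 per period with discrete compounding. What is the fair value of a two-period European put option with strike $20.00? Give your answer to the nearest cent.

$0.53

Risk-neutral probability p = (1 + 0.02 − 0.7)/(1.1 − 0.7) = 0.3200/0.4000 = 0.8000
Terminal stock prices: S_uu = 30.25, S_ud = 19.25, S_dd = 12.25
Terminal payoffs (K − S): max(-10.25, 0) = 0, max(0.75, 0) = 0.75, max(7.75, 0) = 7.75
Node u (S = 27.5): V_u = 1/1.02·[0.8000·0.0000 + 0.2000·0.7500] = 0.1471
Node d (S = 17.5): V_d = 1/1.02·[0.8000·0.7500 + 0.2000·7.7500] = 2.1078
Node 0 (S = 25): V_0 = 1/1.02·[0.8000·0.1471 + 0.2000·2.1078] = 0.5286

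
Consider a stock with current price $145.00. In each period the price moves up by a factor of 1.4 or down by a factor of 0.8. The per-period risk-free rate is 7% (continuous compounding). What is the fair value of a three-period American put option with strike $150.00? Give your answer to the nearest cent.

Risk-neutral probability p = (e^0.07 − 0.8)/(1.4 − 0.8) = 0.2725/0.6000 = 0.4542
Terminal stock prices: S_uuu = 397.9, S_uud = 227.4, S_udd = 129.9, S_ddd = 74.24
Terminal payoffs (K − S): max(-247.9, 0) = 0, max(-77.36, 0) = 0, max(20.08, 0) = 20.08, max(75.76, 0) = 75.76
Node uu (S = 284.2): continuation = e^(−0.07)·[0.4542·0.0000 + 0.5458·0.0000] = 0.0000; exercise value = 0.0000 ≤ continuation, so V_uu = 0.0000
Node ud (S = 162.4): continuation = e^(−0.07)·[0.4542·0.0000 + 0.5458·20.0800] = 10.2191; exercise value = 0.0000 ≤ continuation, so V_ud = 10.2191
Node dd (S = 92.8): continuation = e^(−0.07)·[0.4542·20.0800 + 0.5458·75.7600] = 47.0591; exercise value = 57.2000 > continuation, so V_dd = 57.2000 (exercise)
Node u (S = 203): continuation = e^(−0.07)·[0.4542·0.0000 + 0.5458·10.2191] = 5.2007; exercise value = 0.0000 ≤ continuation, so V_u = 5.2007
Node d (S = 116): continuation = e^(−0.07)·[0.4542·10.2191 + 0.5458·57.2000] = 33.4377; exercise value = 34.0000 > continuation, so V_d = 34.0000 (exercise)
Node 0 (S = 145): continuation = e^(−0.07)·[0.4542·5.2007 + 0.5458·34.0000] = 19.5056; exercise value = 5.0000 ≤ continuation, so V_0 = 19.5056

$19.51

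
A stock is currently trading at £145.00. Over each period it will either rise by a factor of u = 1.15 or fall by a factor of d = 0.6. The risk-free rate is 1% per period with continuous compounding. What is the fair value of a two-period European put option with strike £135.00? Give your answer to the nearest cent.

Risk-neutral probability p = (e^0.01 − 0.6)/(1.15 − 0.6) = 0.4101/0.5500 = 0.7455
Terminal stock prices: S_uu = 191.8, S_ud = 100, S_dd = 52.2
Terminal payoffs (K − S): max(-56.76, 0) = 0, max(34.95, 0) = 34.95, max(82.8, 0) = 82.8
Node u (S = 166.8): V_u = e^(−0.01)·[0.7455·0.0000 + 0.2545·34.9500] = 8.8047
Node d (S = 87): V_d = e^(−0.01)·[0.7455·34.9500 + 0.2545·82.8000] = 46.6567
Node 0 (S = 145): V_0 = e^(−0.01)·[0.7455·8.8047 + 0.2545·46.6567] = 18.2529

£18.25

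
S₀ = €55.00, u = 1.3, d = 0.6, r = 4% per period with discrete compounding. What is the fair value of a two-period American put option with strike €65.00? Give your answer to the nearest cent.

Risk-neutral probability p = (1 + 0.04 − 0.6)/(1.3 − 0.6) = 0.4400/0.7000 = 0.6286
Terminal stock prices: S_uu = 92.95, S_ud = 42.9, S_dd = 19.8
Terminal payoffs (K − S): max(-27.95, 0) = 0, max(22.1, 0) = 22.1, max(45.2, 0) = 45.2
Node u (S = 71.5): continuation = 1/1.04·[0.6286·0.0000 + 0.3714·22.1000] = 7.8929; exercise value = 0.0000 ≤ continuation, so V_u = 7.8929
Node d (S = 33): continuation = 1/1.04·[0.6286·22.1000 + 0.3714·45.2000] = 29.5000; exercise value = 32.0000 > continuation, so V_d = 32.0000 (exercise)
Node 0 (S = 55): continuation = 1/1.04·[0.6286·7.8929 + 0.3714·32.0000] = 16.1990; exercise value = 10.0000 ≤ continuation, so V_0 = 16.1990

€16.20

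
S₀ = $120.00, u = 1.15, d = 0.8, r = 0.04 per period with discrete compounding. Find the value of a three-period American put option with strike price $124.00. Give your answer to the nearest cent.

$11.17

Risk-neutral probability p = (1 + 0.04 − 0.8)/(1.15 − 0.8) = 0.2400/0.3500 = 0.6857
Terminal stock prices: S_uuu = 182.5, S_uud = 127, S_udd = 88.32, S_ddd = 61.44
Terminal payoffs (K − S): max(-58.5, 0) = 0, max(-2.96, 0) = 0, max(35.68, 0) = 35.68, max(62.56, 0) = 62.56
Node uu (S = 158.7): continuation = 1/1.04·[0.6857·0.0000 + 0.3143·0.0000] = 0.0000; exercise value = 0.0000 ≤ continuation, so V_uu = 0.0000
Node ud (S = 110.4): continuation = 1/1.04·[0.6857·0.0000 + 0.3143·35.6800] = 10.7824; exercise value = 13.6000 > continuation, so V_ud = 13.6000 (exercise)
Node dd (S = 76.8): continuation = 1/1.04·[0.6857·35.6800 + 0.3143·62.5600] = 42.4308; exercise value = 47.2000 > continuation, so V_dd = 47.2000 (exercise)
Node u (S = 138): continuation = 1/1.04·[0.6857·0.0000 + 0.3143·13.6000] = 4.1099; exercise value = 0.0000 ≤ continuation, so V_u = 4.1099
Node d (S = 96): continuation = 1/1.04·[0.6857·13.6000 + 0.3143·47.2000] = 23.2308; exercise value = 28.0000 > continuation, so V_d = 28.0000 (exercise)
Node 0 (S = 120): continuation = 1/1.04·[0.6857·4.1099 + 0.3143·28.0000] = 11.1714; exercise value = 4.0000 ≤ continuation, so V_0 = 11.1714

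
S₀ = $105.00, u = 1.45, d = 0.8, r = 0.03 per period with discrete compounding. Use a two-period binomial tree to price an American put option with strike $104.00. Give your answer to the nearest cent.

$14.48

Risk-neutral probability p = (1 + 0.03 − 0.8)/(1.45 − 0.8) = 0.2300/0.6500 = 0.3538
Terminal stock prices: S_uu = 220.8, S_ud = 121.8, S_dd = 67.2
Terminal payoffs (K − S): max(-116.8, 0) = 0, max(-17.8, 0) = 0, max(36.8, 0) = 36.8
Node u (S = 152.2): continuation = 1/1.03·[0.3538·0.0000 + 0.6462·0.0000] = 0.0000; exercise value = 0.0000 ≤ continuation, so V_u = 0.0000
Node d (S = 84): continuation = 1/1.03·[0.3538·0.0000 + 0.6462·36.8000] = 23.0859; exercise value = 20.0000 ≤ continuation, so V_d = 23.0859
Node 0 (S = 105): continuation = 1/1.03·[0.3538·0.0000 + 0.6462·23.0859] = 14.4826; exercise value = 0.0000 ≤ continuation, so V_0 = 14.4826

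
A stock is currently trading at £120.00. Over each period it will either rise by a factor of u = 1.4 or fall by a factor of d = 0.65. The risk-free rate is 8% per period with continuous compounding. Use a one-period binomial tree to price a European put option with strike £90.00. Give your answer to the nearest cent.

Risk-neutral probability p = (e^0.08 − 0.65)/(1.4 − 0.65) = 0.4333/0.7500 = 0.5777
Terminal stock prices: S_u = 168, S_d = 78
Terminal payoffs (K − S): max(-78, 0) = 0, max(12, 0) = 12
Node 0 (S = 120): V_0 = e^(−0.08)·[0.5777·0.0000 + 0.4223·12.0000] = 4.6778

£4.68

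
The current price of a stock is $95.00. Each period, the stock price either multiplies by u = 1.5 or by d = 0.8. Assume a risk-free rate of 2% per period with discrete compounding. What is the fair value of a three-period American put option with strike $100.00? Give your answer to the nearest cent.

Risk-neutral probability p = (1 + 0.02 − 0.8)/(1.5 − 0.8) = 0.2200/0.7000 = 0.3143
Terminal stock prices: S_uuu = 320.6, S_uud = 171, S_udd = 91.2, S_ddd = 48.64
Terminal payoffs (K − S): max(-220.6, 0) = 0, max(-71, 0) = 0, max(8.8, 0) = 8.8, max(51.36, 0) = 51.36
Node uu (S = 213.8): continuation = 1/1.02·[0.3143·0.0000 + 0.6857·0.0000] = 0.0000; exercise value = 0.0000 ≤ continuation, so V_uu = 0.0000
Node ud (S = 114): continuation = 1/1.02·[0.3143·0.0000 + 0.6857·8.8000] = 5.9160; exercise value = 0.0000 ≤ continuation, so V_ud = 5.9160
Node dd (S = 60.8): continuation = 1/1.02·[0.3143·8.8000 + 0.6857·51.3600] = 37.2392; exercise value = 39.2000 > continuation, so V_dd = 39.2000 (exercise)
Node u (S = 142.5): continuation = 1/1.02·[0.3143·0.0000 + 0.6857·5.9160] = 3.9771; exercise value = 0.0000 ≤ continuation, so V_u = 3.9771
Node d (S = 76): continuation = 1/1.02·[0.3143·5.9160 + 0.6857·39.2000] = 28.1758; exercise value = 24.0000 ≤ continuation, so V_d = 28.1758
Node 0 (S = 95): continuation = 1/1.02·[0.3143·3.9771 + 0.6857·28.1758] = 20.1671; exercise value = 5.0000 ≤ continuation, so V_0 = 20.1671

$20.17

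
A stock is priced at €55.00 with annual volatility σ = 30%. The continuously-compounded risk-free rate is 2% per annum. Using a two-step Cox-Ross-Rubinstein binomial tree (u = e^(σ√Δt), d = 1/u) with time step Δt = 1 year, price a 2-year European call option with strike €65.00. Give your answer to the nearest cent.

€7.12

CRR parameters: u = e^(σ√Δt) = e^(0.3·√1) = 1.3499, d = 1/u = 0.7408
Per-period rate: rΔt = 0.02·1 = 0.02, so R = e^0.02 = 1.0202
Risk-neutral probability p = (e^0.02 − 0.7408)/(1.3499 − 0.7408) = 0.2794/0.6090 = 0.4587
Terminal stock prices: S_uu = 100.2, S_ud = 55, S_dd = 30.18
Terminal payoffs (S − K): max(35.22, 0) = 35.22, max(-10, 0) = 0, max(-34.82, 0) = 0
Node u (S = 74.24): V_u = e^(−0.02)·[0.4587·35.2165 + 0.5413·0.0000] = 15.8349
Node d (S = 40.75): V_d = e^(−0.02)·[0.4587·0.0000 + 0.5413·0.0000] = 0.0000
Node 0 (S = 55): V_0 = e^(−0.02)·[0.4587·15.8349 + 0.5413·0.0000] = 7.1200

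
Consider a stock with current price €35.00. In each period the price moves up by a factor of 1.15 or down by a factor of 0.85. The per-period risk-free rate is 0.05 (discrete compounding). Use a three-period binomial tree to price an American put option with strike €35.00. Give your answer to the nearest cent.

€2.05

Risk-neutral probability p = (1 + 0.05 − 0.85)/(1.15 − 0.85) = 0.2000/0.3000 = 0.6667
Terminal stock prices: S_uuu = 53.23, S_uud = 39.34, S_udd = 29.08, S_ddd = 21.49
Terminal payoffs (K − S): max(-18.23, 0) = 0, max(-4.344, 0) = 0, max(5.919, 0) = 5.919, max(13.51, 0) = 13.51
Node uu (S = 46.29): continuation = 1/1.05·[0.6667·0.0000 + 0.3333·0.0000] = 0.0000; exercise value = 0.0000 ≤ continuation, so V_uu = 0.0000
Node ud (S = 34.21): continuation = 1/1.05·[0.6667·0.0000 + 0.3333·5.9194] = 1.8792; exercise value = 0.7875 ≤ continuation, so V_ud = 1.8792
Node dd (S = 25.29): continuation = 1/1.05·[0.6667·5.9194 + 0.3333·13.5056] = 8.0458; exercise value = 9.7125 > continuation, so V_dd = 9.7125 (exercise)
Node u (S = 40.25): continuation = 1/1.05·[0.6667·0.0000 + 0.3333·1.8792] = 0.5966; exercise value = 0.0000 ≤ continuation, so V_u = 0.5966
Node d (S = 29.75): continuation = 1/1.05·[0.6667·1.8792 + 0.3333·9.7125] = 4.2765; exercise value = 5.2500 > continuation, so V_d = 5.2500 (exercise)
Node 0 (S = 35): continuation = 1/1.05·[0.6667·0.5966 + 0.3333·5.2500] = 2.0454; exercise value = 0.0000 ≤ continuation, so V_0 = 2.0454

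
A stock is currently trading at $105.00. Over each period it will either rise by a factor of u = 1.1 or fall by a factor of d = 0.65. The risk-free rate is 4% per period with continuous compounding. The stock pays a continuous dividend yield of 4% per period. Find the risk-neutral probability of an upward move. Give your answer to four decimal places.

Per-period risk-free factor R = e^0.04 = 1.0408; dividend-adjusted growth = e^(0.04−0.04) = 1.0000.
Risk-neutral probability p = (1.0000 − 0.65)/(1.1 − 0.65) = 0.3500/0.4500 = 0.7778

p = 0.7778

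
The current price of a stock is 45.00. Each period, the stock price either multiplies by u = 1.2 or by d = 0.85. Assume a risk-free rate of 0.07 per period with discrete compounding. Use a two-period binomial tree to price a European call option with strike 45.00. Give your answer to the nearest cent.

7.20

Risk-neutral probability p = (1 + 0.07 − 0.85)/(1.2 − 0.85) = 0.2200/0.3500 = 0.6286
Terminal stock prices: S_uu = 64.8, S_ud = 45.9, S_dd = 32.51
Terminal payoffs (S − K): max(19.8, 0) = 19.8, max(0.9, 0) = 0.9, max(-12.49, 0) = 0
Node u (S = 54): V_u = 1/1.07·[0.6286·19.8000 + 0.3714·0.9000] = 11.9439
Node d (S = 38.25): V_d = 1/1.07·[0.6286·0.9000 + 0.3714·0.0000] = 0.5287
Node 0 (S = 45): V_0 = 1/1.07·[0.6286·11.9439 + 0.3714·0.5287] = 7.2000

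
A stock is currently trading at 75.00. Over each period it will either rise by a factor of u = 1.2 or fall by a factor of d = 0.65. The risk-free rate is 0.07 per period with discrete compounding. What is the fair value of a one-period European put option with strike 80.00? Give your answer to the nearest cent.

Risk-neutral probability p = (1 + 0.07 − 0.65)/(1.2 − 0.65) = 0.4200/0.5500 = 0.7636
Terminal stock prices: S_u = 90, S_d = 48.75
Terminal payoffs (K − S): max(-10, 0) = 0, max(31.25, 0) = 31.25
Node 0 (S = 75): V_0 = 1/1.07·[0.7636·0.0000 + 0.2364·31.2500] = 6.9031

6.90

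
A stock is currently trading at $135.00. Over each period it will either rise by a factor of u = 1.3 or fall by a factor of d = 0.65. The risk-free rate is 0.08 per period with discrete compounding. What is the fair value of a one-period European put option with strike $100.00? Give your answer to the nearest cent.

Risk-neutral probability p = (1 + 0.08 − 0.65)/(1.3 − 0.65) = 0.4300/0.6500 = 0.6615
Terminal stock prices: S_u = 175.5, S_d = 87.75
Terminal payoffs (K − S): max(-75.5, 0) = 0, max(12.25, 0) = 12.25
Node 0 (S = 135): V_0 = 1/1.08·[0.6615·0.0000 + 0.3385·12.2500] = 3.8390

$3.84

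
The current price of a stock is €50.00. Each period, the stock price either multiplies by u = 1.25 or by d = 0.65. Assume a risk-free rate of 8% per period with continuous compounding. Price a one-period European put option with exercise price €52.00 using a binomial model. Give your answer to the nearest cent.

€5.00

Risk-neutral probability p = (e^0.08 − 0.65)/(1.25 − 0.65) = 0.4333/0.6000 = 0.7221
Terminal stock prices: S_u = 62.5, S_d = 32.5
Terminal payoffs (K − S): max(-10.5, 0) = 0, max(19.5, 0) = 19.5
Node 0 (S = 50): V_0 = e^(−0.08)·[0.7221·0.0000 + 0.2779·19.5000] = 5.0016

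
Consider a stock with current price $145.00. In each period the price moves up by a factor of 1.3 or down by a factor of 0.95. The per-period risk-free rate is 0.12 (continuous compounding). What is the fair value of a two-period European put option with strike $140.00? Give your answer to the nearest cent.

$1.75

Risk-neutral probability p = (e^0.12 − 0.95)/(1.3 − 0.95) = 0.1775/0.3500 = 0.5071
Terminal stock prices: S_uu = 245.1, S_ud = 179.1, S_dd = 130.9
Terminal payoffs (K − S): max(-105.1, 0) = 0, max(-39.07, 0) = 0, max(9.138, 0) = 9.138
Node u (S = 188.5): V_u = e^(−0.12)·[0.5071·0.0000 + 0.4929·0.0000] = 0.0000
Node d (S = 137.8): V_d = e^(−0.12)·[0.5071·0.0000 + 0.4929·9.1375] = 3.9943
Node 0 (S = 145): V_0 = e^(−0.12)·[0.5071·0.0000 + 0.4929·3.9943] = 1.7460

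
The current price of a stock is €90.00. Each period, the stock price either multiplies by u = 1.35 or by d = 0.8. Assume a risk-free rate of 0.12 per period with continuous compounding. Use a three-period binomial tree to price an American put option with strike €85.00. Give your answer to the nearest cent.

€5.16

Risk-neutral probability p = (e^0.12 − 0.8)/(1.35 − 0.8) = 0.3275/0.5500 = 0.5954
Terminal stock prices: S_uuu = 221.4, S_uud = 131.2, S_udd = 77.76, S_ddd = 46.08
Terminal payoffs (K − S): max(-136.4, 0) = 0, max(-46.22, 0) = 0, max(7.24, 0) = 7.24, max(38.92, 0) = 38.92
Node uu (S = 164): continuation = e^(−0.12)·[0.5954·0.0000 + 0.4046·0.0000] = 0.0000; exercise value = 0.0000 ≤ continuation, so V_uu = 0.0000
Node ud (S = 97.2): continuation = e^(−0.12)·[0.5954·0.0000 + 0.4046·7.2400] = 2.5977; exercise value = 0.0000 ≤ continuation, so V_ud = 2.5977
Node dd (S = 57.6): continuation = e^(−0.12)·[0.5954·7.2400 + 0.4046·38.9200] = 17.7882; exercise value = 27.4000 > continuation, so V_dd = 27.4000 (exercise)
Node u (S = 121.5): continuation = e^(−0.12)·[0.5954·0.0000 + 0.4046·2.5977] = 0.9321; exercise value = 0.0000 ≤ continuation, so V_u = 0.9321
Node d (S = 72): continuation = e^(−0.12)·[0.5954·2.5977 + 0.4046·27.4000] = 11.2032; exercise value = 13.0000 > continuation, so V_d = 13.0000 (exercise)
Node 0 (S = 90): continuation = e^(−0.12)·[0.5954·0.9321 + 0.4046·13.0000] = 5.1567; exercise value = 0.0000 ≤ continuation, so V_0 = 5.1567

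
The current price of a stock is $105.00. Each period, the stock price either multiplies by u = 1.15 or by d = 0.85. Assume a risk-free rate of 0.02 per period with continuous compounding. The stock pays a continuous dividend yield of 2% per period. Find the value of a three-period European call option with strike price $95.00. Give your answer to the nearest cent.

$15.75

Per-period risk-free factor R = e^0.02 = 1.0202; dividend-adjusted growth = e^(0.02−0.02) = 1.0000.
Risk-neutral probability p = (1.0000 − 0.85)/(1.15 − 0.85) = 0.1500/0.3000 = 0.5000
Terminal stock prices: S_uuu = 159.7, S_uud = 118, S_udd = 87.24, S_ddd = 64.48
Terminal payoffs (S − K): max(64.69, 0) = 64.69, max(23.03, 0) = 23.03, max(-7.758, 0) = 0, max(-30.52, 0) = 0
Node uu (S = 138.9): V_uu = e^(−0.02)·[0.5000·64.6919 + 0.5000·23.0331] = 42.9940
Node ud (S = 102.6): V_ud = e^(−0.02)·[0.5000·23.0331 + 0.5000·0.0000] = 11.2885
Node dd (S = 75.86): V_dd = e^(−0.02)·[0.5000·0.0000 + 0.5000·0.0000] = 0.0000
Node u (S = 120.7): V_u = e^(−0.02)·[0.5000·42.9940 + 0.5000·11.2885] = 26.6038
Node d (S = 89.25): V_d = e^(−0.02)·[0.5000·11.2885 + 0.5000·0.0000] = 5.5325
Node 0 (S = 105): V_0 = e^(−0.02)·[0.5000·26.6038 + 0.5000·5.5325] = 15.7500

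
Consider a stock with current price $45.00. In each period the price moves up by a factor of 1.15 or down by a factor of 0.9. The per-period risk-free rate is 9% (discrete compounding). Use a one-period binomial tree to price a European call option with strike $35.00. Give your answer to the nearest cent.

Risk-neutral probability p = (1 + 0.09 − 0.9)/(1.15 − 0.9) = 0.1900/0.2500 = 0.7600
Terminal stock prices: S_u = 51.75, S_d = 40.5
Terminal payoffs (S − K): max(16.75, 0) = 16.75, max(5.5, 0) = 5.5
Node 0 (S = 45): V_0 = 1/1.09·[0.7600·16.7500 + 0.2400·5.5000] = 12.8899

$12.89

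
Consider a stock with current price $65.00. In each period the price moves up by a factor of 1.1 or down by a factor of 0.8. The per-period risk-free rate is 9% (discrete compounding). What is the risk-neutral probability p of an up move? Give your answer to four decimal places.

Risk-neutral probability p = (1 + 0.09 − 0.8)/(1.1 − 0.8) = 0.2900/0.3000 = 0.9667

p = 0.9667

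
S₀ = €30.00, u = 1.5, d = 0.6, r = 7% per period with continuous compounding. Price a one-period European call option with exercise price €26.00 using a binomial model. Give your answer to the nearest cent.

€9.30

Risk-neutral probability p = (e^0.07 − 0.6)/(1.5 − 0.6) = 0.4725/0.9000 = 0.5250
Terminal stock prices: S_u = 45, S_d = 18
Terminal payoffs (S − K): max(19, 0) = 19, max(-8, 0) = 0
Node 0 (S = 30): V_0 = e^(−0.07)·[0.5250·19.0000 + 0.4750·0.0000] = 9.3008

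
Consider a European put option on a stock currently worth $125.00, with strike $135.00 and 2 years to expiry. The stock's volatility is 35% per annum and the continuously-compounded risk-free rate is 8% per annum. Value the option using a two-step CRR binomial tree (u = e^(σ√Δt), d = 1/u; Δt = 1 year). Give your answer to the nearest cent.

CRR parameters: u = e^(σ√Δt) = e^(0.35·√1) = 1.4191, d = 1/u = 0.7047
Per-period rate: rΔt = 0.08·1 = 0.08, so R = e^0.08 = 1.0833
Risk-neutral probability p = (e^0.08 − 0.7047)/(1.4191 − 0.7047) = 0.3786/0.7144 = 0.5300
Terminal stock prices: S_uu = 251.7, S_ud = 125, S_dd = 62.07
Terminal payoffs (K − S): max(-116.7, 0) = 0, max(10, 0) = 10, max(72.93, 0) = 72.93
Node u (S = 177.4): V_u = e^(−0.08)·[0.5300·0.0000 + 0.4700·10.0000] = 4.3389
Node d (S = 88.09): V_d = e^(−0.08)·[0.5300·10.0000 + 0.4700·72.9268] = 36.5347
Node 0 (S = 125): V_0 = e^(−0.08)·[0.5300·4.3389 + 0.4700·36.5347] = 17.9749

$17.97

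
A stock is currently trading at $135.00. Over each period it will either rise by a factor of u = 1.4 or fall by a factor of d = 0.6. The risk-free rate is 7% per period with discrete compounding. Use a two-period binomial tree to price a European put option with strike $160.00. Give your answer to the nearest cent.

Risk-neutral probability p = (1 + 0.07 − 0.6)/(1.4 − 0.6) = 0.4700/0.8000 = 0.5875
Terminal stock prices: S_uu = 264.6, S_ud = 113.4, S_dd = 48.6
Terminal payoffs (K − S): max(-104.6, 0) = 0, max(46.6, 0) = 46.6, max(111.4, 0) = 111.4
Node u (S = 189): V_u = 1/1.07·[0.5875·0.0000 + 0.4125·46.6000] = 17.9650
Node d (S = 81): V_d = 1/1.07·[0.5875·46.6000 + 0.4125·111.4000] = 68.5327
Node 0 (S = 135): V_0 = 1/1.07·[0.5875·17.9650 + 0.4125·68.5327] = 36.2843

$36.28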